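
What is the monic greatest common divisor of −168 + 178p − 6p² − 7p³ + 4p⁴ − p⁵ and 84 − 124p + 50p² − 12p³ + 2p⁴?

−14 + 16p − 3p² + p³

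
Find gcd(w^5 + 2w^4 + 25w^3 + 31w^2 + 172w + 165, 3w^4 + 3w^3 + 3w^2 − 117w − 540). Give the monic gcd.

w^2 + 2w + 15

By polynomial division,
  w^5 + 2w^4 + 25w^3 + 31w^2 + 172w + 165 = ((1/3)w + 1/3)(3w^4 + 3w^3 + 3w^2 − 117w − 540) + (23w^3 + 69w^2 + 391w + 345)
  3w^4 + 3w^3 + 3w^2 − 117w − 540 = ((3/23)w − 6/23)(23w^3 + 69w^2 + 391w + 345) + (−30w^2 − 60w − 450)
  23w^3 + 69w^2 + 391w + 345 = (−(23/30)w − 23/30)(−30w^2 − 60w − 450) + (0)
Last nonzero remainder: −30w^2 − 60w − 450. Dividing through by −30 gives the monic gcd w^2 + 2w + 15.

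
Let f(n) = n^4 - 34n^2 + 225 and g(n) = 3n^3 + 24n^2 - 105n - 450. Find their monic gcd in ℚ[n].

n^2 - 2n - 15

Euclidean algorithm in ℚ[n]:
  n^4 - 34n^2 + 225 = ((1/3)n - 8/3)(3n^3 + 24n^2 - 105n - 450) + (65n^2 - 130n - 975)
  3n^3 + 24n^2 - 105n - 450 = ((3/65)n + 6/13)(65n^2 - 130n - 975) + (0)
Last nonzero remainder: 65n^2 - 130n - 975. Dividing through by 65 gives the monic gcd n^2 - 2n - 15.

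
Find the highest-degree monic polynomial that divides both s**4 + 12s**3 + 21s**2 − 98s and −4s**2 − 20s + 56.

s**2 + 5s − 14

Repeated division with remainder:
  s**4 + 12s**3 + 21s**2 − 98s = (−(1/4)s**2 − (7/4)s)(−4s**2 − 20s + 56) + (0)
Last nonzero remainder: −4s**2 − 20s + 56. Dividing through by −4 gives the monic gcd s**2 + 5s − 14.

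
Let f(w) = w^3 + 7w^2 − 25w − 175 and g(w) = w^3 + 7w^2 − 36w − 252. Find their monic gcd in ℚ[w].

w + 7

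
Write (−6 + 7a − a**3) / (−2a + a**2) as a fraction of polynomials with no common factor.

Euclidean algorithm in ℚ[a]:
  −a**3 + 7a − 6 = (−a − 2)(a**2 − 2a) + (3a − 6)
  a**2 − 2a = ((1/3)a)(3a − 6) + (0)
Last nonzero remainder: 3a − 6. Dividing through by 3 gives the monic gcd a − 2.
Cancel a − 2 from numerator and denominator to get the reduced form.

(3 − 2a − a**2)/(a)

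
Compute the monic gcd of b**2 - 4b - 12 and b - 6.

By polynomial division,
  b**2 - 4b - 12 = (b + 2)(b - 6) + (0)
The last nonzero remainder b - 6 is already monic.

b - 6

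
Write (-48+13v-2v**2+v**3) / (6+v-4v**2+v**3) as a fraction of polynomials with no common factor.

(16+v+v**2)/(-2-v+v**2)

Repeated division with remainder:
  v**3-2v**2+13v-48 = (v**3-4v**2+v+6) + (2v**2+12v-54)
  v**3-4v**2+v+6 = ((1/2)v-5)(2v**2+12v-54) + (88v-264)
  2v**2+12v-54 = ((1/44)v+9/44)(88v-264) + (0)
Last nonzero remainder: 88v-264. Dividing through by 88 gives the monic gcd v-3.
Cancel v-3 from numerator and denominator to get the reduced form.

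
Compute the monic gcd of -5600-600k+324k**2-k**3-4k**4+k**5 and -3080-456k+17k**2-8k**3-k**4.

By polynomial division,
  k**5-4k**4-k**3+324k**2-600k-5600 = (-k+12)(-k**4-8k**3+17k**2-456k-3080) + (112k**3-336k**2+1792k+31360)
  -k**4-8k**3+17k**2-456k-3080 = (-(1/112)k-11/112)(112k**3-336k**2+1792k+31360) + (0)
Last nonzero remainder: 112k**3-336k**2+1792k+31360. Dividing through by 112 gives the monic gcd k**3-3k**2+16k+280.

280+16k-3k**2+k**3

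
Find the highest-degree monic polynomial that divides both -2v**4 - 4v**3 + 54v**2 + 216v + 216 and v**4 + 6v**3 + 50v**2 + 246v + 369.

Euclidean algorithm in ℚ[v]:
  -2v**4 - 4v**3 + 54v**2 + 216v + 216 = (-2)(v**4 + 6v**3 + 50v**2 + 246v + 369) + (8v**3 + 154v**2 + 708v + 954)
  v**4 + 6v**3 + 50v**2 + 246v + 369 = ((1/8)v - 53/32)(8v**3 + 154v**2 + 708v + 954) + ((3465/16)v**2 + (10395/8)v + 31185/16)
  8v**3 + 154v**2 + 708v + 954 = ((128/3465)v + 1696/3465)((3465/16)v**2 + (10395/8)v + 31185/16) + (0)
Last nonzero remainder: (3465/16)v**2 + (10395/8)v + 31185/16. Dividing through by 3465/16 gives the monic gcd v**2 + 6v + 9.

v**2 + 6v + 9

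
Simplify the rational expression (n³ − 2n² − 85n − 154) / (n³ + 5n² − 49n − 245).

(n² − 9n − 22)/(n² − 2n − 35)

By polynomial division,
  n³ − 2n² − 85n − 154 = (n³ + 5n² − 49n − 245) + (−7n² − 36n + 91)
  n³ + 5n² − 49n − 245 = (−(1/7)n + 1/49)(−7n² − 36n + 91) + (−(1728/49)n − 1728/7)
  −7n² − 36n + 91 = ((343/1728)n − 637/1728)(−(1728/49)n − 1728/7) + (0)
Last nonzero remainder: −(1728/49)n − 1728/7. Dividing through by −1728/49 gives the monic gcd n + 7.
Cancel n + 7 from numerator and denominator to get the reduced form.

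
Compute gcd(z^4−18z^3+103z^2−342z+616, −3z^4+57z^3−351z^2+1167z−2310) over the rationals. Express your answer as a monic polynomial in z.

z^3−14z^2+47z−154

Euclidean algorithm in ℚ[z]:
  z^4−18z^3+103z^2−342z+616 = (−1/3)(−3z^4+57z^3−351z^2+1167z−2310) + (z^3−14z^2+47z−154)
  −3z^4+57z^3−351z^2+1167z−2310 = (−3z+15)(z^3−14z^2+47z−154) + (0)
The last nonzero remainder z^3−14z^2+47z−154 is already monic.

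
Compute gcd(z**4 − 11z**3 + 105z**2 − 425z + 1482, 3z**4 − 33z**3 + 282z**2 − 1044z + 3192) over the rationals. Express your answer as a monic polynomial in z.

By polynomial division,
  z**4 − 11z**3 + 105z**2 − 425z + 1482 = (1/3)(3z**4 − 33z**3 + 282z**2 − 1044z + 3192) + (11z**2 − 77z + 418)
  3z**4 − 33z**3 + 282z**2 − 1044z + 3192 = ((3/11)z**2 − (12/11)z + 84/11)(11z**2 − 77z + 418) + (0)
Last nonzero remainder: 11z**2 − 77z + 418. Dividing through by 11 gives the monic gcd z**2 − 7z + 38.

z**2 − 7z + 38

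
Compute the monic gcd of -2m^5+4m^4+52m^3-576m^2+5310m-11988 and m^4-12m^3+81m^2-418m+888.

m^3-8m^2+49m-222

By polynomial division,
  -2m^5+4m^4+52m^3-576m^2+5310m-11988 = (-2m-20)(m^4-12m^3+81m^2-418m+888) + (-26m^3+208m^2-1274m+5772)
  m^4-12m^3+81m^2-418m+888 = (-(1/26)m+2/13)(-26m^3+208m^2-1274m+5772) + (0)
Last nonzero remainder: -26m^3+208m^2-1274m+5772. Dividing through by -26 gives the monic gcd m^3-8m^2+49m-222.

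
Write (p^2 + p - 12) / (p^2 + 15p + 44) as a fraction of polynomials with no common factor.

Euclidean algorithm in ℚ[p]:
  p^2 + p - 12 = (p^2 + 15p + 44) + (-14p - 56)
  p^2 + 15p + 44 = (-(1/14)p - 11/14)(-14p - 56) + (0)
Last nonzero remainder: -14p - 56. Dividing through by -14 gives the monic gcd p + 4.
Cancel p + 4 from numerator and denominator to get the reduced form.

(p - 3)/(p + 11)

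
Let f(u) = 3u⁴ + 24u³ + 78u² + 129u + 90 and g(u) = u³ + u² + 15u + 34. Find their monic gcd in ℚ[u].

Apply the Euclidean algorithm:
  3u⁴ + 24u³ + 78u² + 129u + 90 = (3u + 21)(u³ + u² + 15u + 34) + (12u² - 288u - 624)
  u³ + u² + 15u + 34 = ((1/12)u + 25/12)(12u² - 288u - 624) + (667u + 1334)
  12u² - 288u - 624 = ((12/667)u - 312/667)(667u + 1334) + (0)
Last nonzero remainder: 667u + 1334. Dividing through by 667 gives the monic gcd u + 2.

u + 2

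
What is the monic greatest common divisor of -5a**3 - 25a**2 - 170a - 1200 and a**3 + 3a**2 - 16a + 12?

a + 6

By polynomial division,
  -5a**3 - 25a**2 - 170a - 1200 = (-5)(a**3 + 3a**2 - 16a + 12) + (-10a**2 - 250a - 1140)
  a**3 + 3a**2 - 16a + 12 = (-(1/10)a + 11/5)(-10a**2 - 250a - 1140) + (420a + 2520)
  -10a**2 - 250a - 1140 = (-(1/42)a - 19/42)(420a + 2520) + (0)
Last nonzero remainder: 420a + 2520. Dividing through by 420 gives the monic gcd a + 6.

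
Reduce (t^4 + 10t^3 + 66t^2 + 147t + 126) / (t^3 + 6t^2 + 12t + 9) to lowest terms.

Repeated division with remainder:
  t^4 + 10t^3 + 66t^2 + 147t + 126 = (t + 4)(t^3 + 6t^2 + 12t + 9) + (30t^2 + 90t + 90)
  t^3 + 6t^2 + 12t + 9 = ((1/30)t + 1/10)(30t^2 + 90t + 90) + (0)
Last nonzero remainder: 30t^2 + 90t + 90. Dividing through by 30 gives the monic gcd t^2 + 3t + 3.
Cancel t^2 + 3t + 3 from numerator and denominator to get the reduced form.

(t^2 + 7t + 42)/(t + 3)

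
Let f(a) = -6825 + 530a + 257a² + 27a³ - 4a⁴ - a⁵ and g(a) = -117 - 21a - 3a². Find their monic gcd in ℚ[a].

39 + 7a + a²

Apply the Euclidean algorithm:
  -a⁵ - 4a⁴ + 27a³ + 257a² + 530a - 6825 = ((1/3)a³ - a² - 15a + 175/3)(-3a² - 21a - 117) + (0)
Last nonzero remainder: -3a² - 21a - 117. Dividing through by -3 gives the monic gcd a² + 7a + 39.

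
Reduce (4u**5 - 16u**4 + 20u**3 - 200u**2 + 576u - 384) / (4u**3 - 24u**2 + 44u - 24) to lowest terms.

(u**3 - u**2 - 48)/(u - 3)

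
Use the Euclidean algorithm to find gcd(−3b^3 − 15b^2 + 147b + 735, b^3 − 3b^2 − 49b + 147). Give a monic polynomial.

b^2 − 49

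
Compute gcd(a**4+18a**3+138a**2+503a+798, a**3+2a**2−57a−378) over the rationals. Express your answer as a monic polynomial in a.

Euclidean algorithm in ℚ[a]:
  a**4+18a**3+138a**2+503a+798 = (a+16)(a**3+2a**2−57a−378) + (163a**2+1793a+6846)
  a**3+2a**2−57a−378 = ((1/163)a−9/163)(163a**2+1793a+6846) + (0)
Last nonzero remainder: 163a**2+1793a+6846. Dividing through by 163 gives the monic gcd a**2+11a+42.

a**2+11a+42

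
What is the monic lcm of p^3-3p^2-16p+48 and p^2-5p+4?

p^4-4p^3-13p^2+64p-48

Repeated division with remainder:
  p^3-3p^2-16p+48 = (p+2)(p^2-5p+4) + (-10p+40)
  p^2-5p+4 = (-(1/10)p+1/10)(-10p+40) + (0)
Last nonzero remainder: -10p+40. Dividing through by -10 gives the monic gcd p-4.
Then lcm(f, g) = f·g / gcd(f, g); expanding and making the result monic gives the answer.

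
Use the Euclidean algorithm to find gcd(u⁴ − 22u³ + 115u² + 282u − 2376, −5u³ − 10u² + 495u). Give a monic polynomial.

u − 9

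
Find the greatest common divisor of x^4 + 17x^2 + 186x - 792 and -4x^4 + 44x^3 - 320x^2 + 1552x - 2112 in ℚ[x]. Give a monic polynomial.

Apply the Euclidean algorithm:
  x^4 + 17x^2 + 186x - 792 = (-1/4)(-4x^4 + 44x^3 - 320x^2 + 1552x - 2112) + (11x^3 - 63x^2 + 574x - 1320)
  -4x^4 + 44x^3 - 320x^2 + 1552x - 2112 = (-(4/11)x + 232/121)(11x^3 - 63x^2 + 574x - 1320) + ((1152/121)x^2 - (3456/121)x + 4608/11)
  11x^3 - 63x^2 + 574x - 1320 = ((1331/1152)x - 605/192)((1152/121)x^2 - (3456/121)x + 4608/11) + (0)
Last nonzero remainder: (1152/121)x^2 - (3456/121)x + 4608/11. Dividing through by 1152/121 gives the monic gcd x^2 - 3x + 44.

x^2 - 3x + 44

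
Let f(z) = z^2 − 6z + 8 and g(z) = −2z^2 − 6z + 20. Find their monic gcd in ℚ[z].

z − 2

By polynomial division,
  z^2 − 6z + 8 = (−1/2)(−2z^2 − 6z + 20) + (−9z + 18)
  −2z^2 − 6z + 20 = ((2/9)z + 10/9)(−9z + 18) + (0)
Last nonzero remainder: −9z + 18. Dividing through by −9 gives the monic gcd z − 2.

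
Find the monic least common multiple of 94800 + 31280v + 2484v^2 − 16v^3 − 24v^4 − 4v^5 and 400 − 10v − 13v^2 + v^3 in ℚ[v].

Apply the Euclidean algorithm:
  −4v^5 − 24v^4 − 16v^3 + 2484v^2 + 31280v + 94800 = (−4v^2 − 76v − 1044)(v^3 − 13v^2 − 10v + 400) + (−10248v^2 + 51240v + 512400)
  v^3 − 13v^2 − 10v + 400 = (−(1/10248)v + 1/1281)(−10248v^2 + 51240v + 512400) + (0)
Last nonzero remainder: −10248v^2 + 51240v + 512400. Dividing through by −10248 gives the monic gcd v^2 − 5v − 50.
Then lcm(f, g) = f·g / gcd(f, g); expanding and making the result monic gives the answer.

189600 + 38860v − 2852v^2 − 653v^3 − 44v^4 − 2v^5 + v^6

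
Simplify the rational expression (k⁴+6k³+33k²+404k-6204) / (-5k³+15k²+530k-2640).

(-k²-k-94)/(5k-40)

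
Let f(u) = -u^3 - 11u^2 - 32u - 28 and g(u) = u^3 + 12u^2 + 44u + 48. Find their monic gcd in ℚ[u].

Euclidean algorithm in ℚ[u]:
  -u^3 - 11u^2 - 32u - 28 = (-1)(u^3 + 12u^2 + 44u + 48) + (u^2 + 12u + 20)
  u^3 + 12u^2 + 44u + 48 = (u)(u^2 + 12u + 20) + (24u + 48)
  u^2 + 12u + 20 = ((1/24)u + 5/12)(24u + 48) + (0)
Last nonzero remainder: 24u + 48. Dividing through by 24 gives the monic gcd u + 2.

u + 2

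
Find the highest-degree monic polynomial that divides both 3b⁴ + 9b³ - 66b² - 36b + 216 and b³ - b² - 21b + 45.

b - 3

Apply the Euclidean algorithm:
  3b⁴ + 9b³ - 66b² - 36b + 216 = (3b + 12)(b³ - b² - 21b + 45) + (9b² + 81b - 324)
  b³ - b² - 21b + 45 = ((1/9)b - 10/9)(9b² + 81b - 324) + (105b - 315)
  9b² + 81b - 324 = ((3/35)b + 36/35)(105b - 315) + (0)
Last nonzero remainder: 105b - 315. Dividing through by 105 gives the monic gcd b - 3.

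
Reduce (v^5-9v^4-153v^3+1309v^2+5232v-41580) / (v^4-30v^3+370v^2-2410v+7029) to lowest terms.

(v^3+11v^2-32v-420)/(v^2-10v+71)

By polynomial division,
  v^5-9v^4-153v^3+1309v^2+5232v-41580 = (v+21)(v^4-30v^3+370v^2-2410v+7029) + (107v^3-4051v^2+48813v-189189)
  v^4-30v^3+370v^2-2410v+7029 = ((1/107)v+841/11449)(107v^3-4051v^2+48813v-189189) + ((2420030/11449)v^2-(48400600/11449)v+239582970/11449)
  107v^3-4051v^2+48813v-189189 = ((1225043/2420030)v-21879039/2420030)((2420030/11449)v^2-(48400600/11449)v+239582970/11449) + (0)
Last nonzero remainder: (2420030/11449)v^2-(48400600/11449)v+239582970/11449. Dividing through by 2420030/11449 gives the monic gcd v^2-20v+99.
Cancel v^2-20v+99 from numerator and denominator to get the reduced form.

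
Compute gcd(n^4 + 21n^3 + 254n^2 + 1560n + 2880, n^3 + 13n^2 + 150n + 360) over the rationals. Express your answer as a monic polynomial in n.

n^3 + 13n^2 + 150n + 360

Euclidean algorithm in ℚ[n]:
  n^4 + 21n^3 + 254n^2 + 1560n + 2880 = (n + 8)(n^3 + 13n^2 + 150n + 360) + (0)
The last nonzero remainder n^3 + 13n^2 + 150n + 360 is already monic.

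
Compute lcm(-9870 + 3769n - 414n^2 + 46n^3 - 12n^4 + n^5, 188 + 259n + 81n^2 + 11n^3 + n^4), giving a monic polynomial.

By polynomial division,
  n^5 - 12n^4 + 46n^3 - 414n^2 + 3769n - 9870 = (n - 23)(n^4 + 11n^3 + 81n^2 + 259n + 188) + (218n^3 + 1190n^2 + 9538n - 5546)
  n^4 + 11n^3 + 81n^2 + 259n + 188 = ((1/218)n + 302/11881)(218n^3 + 1190n^2 + 9538n - 5546) + ((83160/11881)n^2 + (498960/11881)n + 3908520/11881)
  218n^3 + 1190n^2 + 9538n - 5546 = ((1295029/41580)n - 700979/41580)((83160/11881)n^2 + (498960/11881)n + 3908520/11881) + (0)
Last nonzero remainder: (83160/11881)n^2 + (498960/11881)n + 3908520/11881. Dividing through by 83160/11881 gives the monic gcd n^2 + 6n + 47.
Then lcm(f, g) = f·g / gcd(f, g); expanding and making the result monic gives the answer.

-39480 - 34274n + 7319n^2 + 1883n^3 - 232n^4 - 10n^5 - 7n^6 + n^7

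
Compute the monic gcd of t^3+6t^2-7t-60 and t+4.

Euclidean algorithm in ℚ[t]:
  t^3+6t^2-7t-60 = (t^2+2t-15)(t+4) + (0)
The last nonzero remainder t+4 is already monic.

t+4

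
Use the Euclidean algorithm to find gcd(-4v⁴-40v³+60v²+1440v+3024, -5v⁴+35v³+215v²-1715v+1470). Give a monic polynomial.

v²+v-42

Apply the Euclidean algorithm:
  -4v⁴-40v³+60v²+1440v+3024 = (4/5)(-5v⁴+35v³+215v²-1715v+1470) + (-68v³-112v²+2812v+1848)
  -5v⁴+35v³+215v²-1715v+1470 = ((5/68)v-735/1156)(-68v³-112v²+2812v+1848) + (-(18200/289)v²-(18200/289)v+764400/289)
  -68v³-112v²+2812v+1848 = ((4913/4550)v+3179/4550)(-(18200/289)v²-(18200/289)v+764400/289) + (0)
Last nonzero remainder: -(18200/289)v²-(18200/289)v+764400/289. Dividing through by -18200/289 gives the monic gcd v²+v-42.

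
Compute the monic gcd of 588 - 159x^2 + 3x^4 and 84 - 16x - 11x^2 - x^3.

Apply the Euclidean algorithm:
  3x^4 - 159x^2 + 588 = (-3x + 33)(-x^3 - 11x^2 - 16x + 84) + (156x^2 + 780x - 2184)
  -x^3 - 11x^2 - 16x + 84 = (-(1/156)x - 1/26)(156x^2 + 780x - 2184) + (0)
Last nonzero remainder: 156x^2 + 780x - 2184. Dividing through by 156 gives the monic gcd x^2 + 5x - 14.

-14 + 5x + x^2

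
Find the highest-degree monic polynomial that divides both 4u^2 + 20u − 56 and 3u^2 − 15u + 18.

u − 2

Euclidean algorithm in ℚ[u]:
  4u^2 + 20u − 56 = (4/3)(3u^2 − 15u + 18) + (40u − 80)
  3u^2 − 15u + 18 = ((3/40)u − 9/40)(40u − 80) + (0)
Last nonzero remainder: 40u − 80. Dividing through by 40 gives the monic gcd u − 2.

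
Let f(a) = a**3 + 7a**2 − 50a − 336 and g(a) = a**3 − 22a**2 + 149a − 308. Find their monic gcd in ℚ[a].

By polynomial division,
  a**3 + 7a**2 − 50a − 336 = (a**3 − 22a**2 + 149a − 308) + (29a**2 − 199a − 28)
  a**3 − 22a**2 + 149a − 308 = ((1/29)a − 439/841)(29a**2 − 199a − 28) + ((38760/841)a − 271320/841)
  29a**2 − 199a − 28 = ((24389/38760)a + 841/9690)((38760/841)a − 271320/841) + (0)
Last nonzero remainder: (38760/841)a − 271320/841. Dividing through by 38760/841 gives the monic gcd a − 7.

a − 7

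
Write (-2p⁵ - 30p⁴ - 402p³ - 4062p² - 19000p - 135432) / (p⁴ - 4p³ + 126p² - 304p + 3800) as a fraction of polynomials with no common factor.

Apply the Euclidean algorithm:
  -2p⁵ - 30p⁴ - 402p³ - 4062p² - 19000p - 135432 = (-2p - 38)(p⁴ - 4p³ + 126p² - 304p + 3800) + (-302p³ + 118p² - 22952p + 8968)
  p⁴ - 4p³ + 126p² - 304p + 3800 = (-(1/302)p + 545/45602)(-302p³ + 118p² - 22952p + 8968) + ((1107895/22801)p² + 84200020/22801)
  -302p³ + 118p² - 22952p + 8968 = (-(6885902/1107895)p + 2690518/1107895)((1107895/22801)p² + 84200020/22801) + (0)
Last nonzero remainder: (1107895/22801)p² + 84200020/22801. Dividing through by 1107895/22801 gives the monic gcd p² + 76.
Cancel p² + 76 from numerator and denominator to get the reduced form.

(-2p³ - 30p² - 250p - 1782)/(p² - 4p + 50)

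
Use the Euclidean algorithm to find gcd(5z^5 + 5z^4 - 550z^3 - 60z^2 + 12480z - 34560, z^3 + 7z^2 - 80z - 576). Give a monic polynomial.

By polynomial division,
  5z^5 + 5z^4 - 550z^3 - 60z^2 + 12480z - 34560 = (5z^2 - 30z + 60)(z^3 + 7z^2 - 80z - 576) + (0)
The last nonzero remainder z^3 + 7z^2 - 80z - 576 is already monic.

z^3 + 7z^2 - 80z - 576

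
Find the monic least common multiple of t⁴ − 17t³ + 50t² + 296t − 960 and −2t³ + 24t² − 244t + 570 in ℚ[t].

By polynomial division,
  t⁴ − 17t³ + 50t² + 296t − 960 = (−(1/2)t + 5/2)(−2t³ + 24t² − 244t + 570) + (−132t² + 1191t − 2385)
  −2t³ + 24t² − 244t + 570 = ((1/66)t − 131/2904)(−132t² + 1191t − 2385) + (−(149205/968)t + 447615/968)
  −132t² + 1191t − 2385 = ((42592/49735)t − 51304/9947)(−(149205/968)t + 447615/968) + (0)
Last nonzero remainder: −(149205/968)t + 447615/968. Dividing through by −149205/968 gives the monic gcd t − 3.
Then lcm(f, g) = f·g / gcd(f, g); expanding and making the result monic gives the answer.

t⁶ − 26t⁵ + 298t⁴ − 1769t³ + 1126t² + 36760t − 91200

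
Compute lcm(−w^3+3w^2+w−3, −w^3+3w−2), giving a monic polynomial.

w^5−2w^4−6w^3+8w^2+5w−6

Apply the Euclidean algorithm:
  −w^3+3w^2+w−3 = (−w^3+3w−2) + (3w^2−2w−1)
  −w^3+3w−2 = (−(1/3)w−2/9)(3w^2−2w−1) + ((20/9)w−20/9)
  3w^2−2w−1 = ((27/20)w+9/20)((20/9)w−20/9) + (0)
Last nonzero remainder: (20/9)w−20/9. Dividing through by 20/9 gives the monic gcd w−1.
Then lcm(f, g) = f·g / gcd(f, g); expanding and making the result monic gives the answer.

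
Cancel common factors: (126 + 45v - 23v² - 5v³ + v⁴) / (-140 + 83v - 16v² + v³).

(-18 - 9v + 2v² + v³)/(20 - 9v + v²)

By polynomial division,
  v⁴ - 5v³ - 23v² + 45v + 126 = (v + 11)(v³ - 16v² + 83v - 140) + (70v² - 728v + 1666)
  v³ - 16v² + 83v - 140 = ((1/70)v - 2/25)(70v² - 728v + 1666) + ((24/25)v - 168/25)
  70v² - 728v + 1666 = ((875/12)v - 2975/12)((24/25)v - 168/25) + (0)
Last nonzero remainder: (24/25)v - 168/25. Dividing through by 24/25 gives the monic gcd v - 7.
Cancel v - 7 from numerator and denominator to get the reduced form.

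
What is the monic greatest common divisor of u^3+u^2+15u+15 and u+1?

u+1

Apply the Euclidean algorithm:
  u^3+u^2+15u+15 = (u^2+15)(u+1) + (0)
The last nonzero remainder u+1 is already monic.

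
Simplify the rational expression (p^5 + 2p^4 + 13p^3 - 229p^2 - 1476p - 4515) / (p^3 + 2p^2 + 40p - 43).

(p^3 - p^2 - 27p - 105)/(p - 1)

Euclidean algorithm in ℚ[p]:
  p^5 + 2p^4 + 13p^3 - 229p^2 - 1476p - 4515 = (p^2 - 27)(p^3 + 2p^2 + 40p - 43) + (-132p^2 - 396p - 5676)
  p^3 + 2p^2 + 40p - 43 = (-(1/132)p + 1/132)(-132p^2 - 396p - 5676) + (0)
Last nonzero remainder: -132p^2 - 396p - 5676. Dividing through by -132 gives the monic gcd p^2 + 3p + 43.
Cancel p^2 + 3p + 43 from numerator and denominator to get the reduced form.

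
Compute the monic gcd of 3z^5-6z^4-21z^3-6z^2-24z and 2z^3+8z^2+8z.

Repeated division with remainder:
  3z^5-6z^4-21z^3-6z^2-24z = ((3/2)z^2-9z+39/2)(2z^3+8z^2+8z) + (-90z^2-180z)
  2z^3+8z^2+8z = (-(1/45)z-2/45)(-90z^2-180z) + (0)
Last nonzero remainder: -90z^2-180z. Dividing through by -90 gives the monic gcd z^2+2z.

z^2+2z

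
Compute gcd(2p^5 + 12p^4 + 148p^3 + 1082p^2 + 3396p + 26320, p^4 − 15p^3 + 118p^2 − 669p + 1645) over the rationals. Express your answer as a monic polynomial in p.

p^2 − 3p + 47

Euclidean algorithm in ℚ[p]:
  2p^5 + 12p^4 + 148p^3 + 1082p^2 + 3396p + 26320 = (2p + 42)(p^4 − 15p^3 + 118p^2 − 669p + 1645) + (542p^3 − 2536p^2 + 28204p − 42770)
  p^4 − 15p^3 + 118p^2 − 669p + 1645 = ((1/542)p − 2797/146882)(542p^3 − 2536p^2 + 28204p − 42770) + ((1297800/73441)p^2 − (3893400/73441)p + 60996600/73441)
  542p^3 − 2536p^2 + 28204p − 42770 = ((19902511/648900)p − 954733/18540)((1297800/73441)p^2 − (3893400/73441)p + 60996600/73441) + (0)
Last nonzero remainder: (1297800/73441)p^2 − (3893400/73441)p + 60996600/73441. Dividing through by 1297800/73441 gives the monic gcd p^2 − 3p + 47.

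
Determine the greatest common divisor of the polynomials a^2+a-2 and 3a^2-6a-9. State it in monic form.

1

Repeated division with remainder:
  a^2+a-2 = (1/3)(3a^2-6a-9) + (3a+1)
  3a^2-6a-9 = (a-7/3)(3a+1) + (-20/3)
  3a+1 = (-(9/20)a-3/20)(-20/3) + (0)
The last nonzero remainder is the constant -20/3, so the polynomials are coprime and gcd = 1.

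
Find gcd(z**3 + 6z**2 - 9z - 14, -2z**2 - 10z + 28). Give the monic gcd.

Euclidean algorithm in ℚ[z]:
  z**3 + 6z**2 - 9z - 14 = (-(1/2)z - 1/2)(-2z**2 - 10z + 28) + (0)
Last nonzero remainder: -2z**2 - 10z + 28. Dividing through by -2 gives the monic gcd z**2 + 5z - 14.

z**2 + 5z - 14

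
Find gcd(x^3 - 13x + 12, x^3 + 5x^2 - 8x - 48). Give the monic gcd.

Apply the Euclidean algorithm:
  x^3 - 13x + 12 = (x^3 + 5x^2 - 8x - 48) + (-5x^2 - 5x + 60)
  x^3 + 5x^2 - 8x - 48 = (-(1/5)x - 4/5)(-5x^2 - 5x + 60) + (0)
Last nonzero remainder: -5x^2 - 5x + 60. Dividing through by -5 gives the monic gcd x^2 + x - 12.

x^2 + x - 12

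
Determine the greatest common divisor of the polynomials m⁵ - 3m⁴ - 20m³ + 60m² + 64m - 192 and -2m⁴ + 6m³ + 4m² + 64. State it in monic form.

m² - 2m - 8

Repeated division with remainder:
  m⁵ - 3m⁴ - 20m³ + 60m² + 64m - 192 = (-(1/2)m)(-2m⁴ + 6m³ + 4m² + 64) + (-18m³ + 60m² + 96m - 192)
  -2m⁴ + 6m³ + 4m² + 64 = ((1/9)m + 1/27)(-18m³ + 60m² + 96m - 192) + (-(80/9)m² + (160/9)m + 640/9)
  -18m³ + 60m² + 96m - 192 = ((81/40)m - 27/10)(-(80/9)m² + (160/9)m + 640/9) + (0)
Last nonzero remainder: -(80/9)m² + (160/9)m + 640/9. Dividing through by -80/9 gives the monic gcd m² - 2m - 8.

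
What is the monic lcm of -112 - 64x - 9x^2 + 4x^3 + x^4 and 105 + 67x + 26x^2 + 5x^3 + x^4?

-1680 - 1072x - 311x^2 - 13x^3 + 10x^4 + 5x^5 + x^6

Repeated division with remainder:
  x^4 + 4x^3 - 9x^2 - 64x - 112 = (x^4 + 5x^3 + 26x^2 + 67x + 105) + (-x^3 - 35x^2 - 131x - 217)
  x^4 + 5x^3 + 26x^2 + 67x + 105 = (-x + 30)(-x^3 - 35x^2 - 131x - 217) + (945x^2 + 3780x + 6615)
  -x^3 - 35x^2 - 131x - 217 = (-(1/945)x - 31/945)(945x^2 + 3780x + 6615) + (0)
Last nonzero remainder: 945x^2 + 3780x + 6615. Dividing through by 945 gives the monic gcd x^2 + 4x + 7.
Then lcm(f, g) = f·g / gcd(f, g); expanding and making the result monic gives the answer.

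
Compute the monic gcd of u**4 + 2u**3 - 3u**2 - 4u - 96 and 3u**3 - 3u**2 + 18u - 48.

u**2 + u + 8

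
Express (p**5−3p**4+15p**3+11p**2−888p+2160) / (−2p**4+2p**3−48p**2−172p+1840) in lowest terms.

Euclidean algorithm in ℚ[p]:
  p**5−3p**4+15p**3+11p**2−888p+2160 = (−(1/2)p+1)(−2p**4+2p**3−48p**2−172p+1840) + (−11p**3−27p**2+204p+320)
  −2p**4+2p**3−48p**2−172p+1840 = ((2/11)p−76/121)(−11p**3−27p**2+204p+320) + (−(12348/121)p**2−(12348/121)p+246960/121)
  −11p**3−27p**2+204p+320 = ((1331/12348)p+484/3087)(−(12348/121)p**2−(12348/121)p+246960/121) + (0)
Last nonzero remainder: −(12348/121)p**2−(12348/121)p+246960/121. Dividing through by −12348/121 gives the monic gcd p**2+p−20.
Cancel p**2+p−20 from numerator and denominator to get the reduced form.

(−p**3+4p**2−39p+108)/(2p**2−4p+92)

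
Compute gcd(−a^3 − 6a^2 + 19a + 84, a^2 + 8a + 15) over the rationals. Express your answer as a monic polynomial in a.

a + 3

By polynomial division,
  −a^3 − 6a^2 + 19a + 84 = (−a + 2)(a^2 + 8a + 15) + (18a + 54)
  a^2 + 8a + 15 = ((1/18)a + 5/18)(18a + 54) + (0)
Last nonzero remainder: 18a + 54. Dividing through by 18 gives the monic gcd a + 3.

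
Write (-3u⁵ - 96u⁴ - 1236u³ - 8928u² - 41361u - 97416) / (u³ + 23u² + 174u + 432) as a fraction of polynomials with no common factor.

(-3u³ - 45u² - 255u - 1353)/(u + 6)

By polynomial division,
  -3u⁵ - 96u⁴ - 1236u³ - 8928u² - 41361u - 97416 = (-3u² - 27u - 93)(u³ + 23u² + 174u + 432) + (-795u² - 13515u - 57240)
  u³ + 23u² + 174u + 432 = (-(1/795)u - 2/265)(-795u² - 13515u - 57240) + (0)
Last nonzero remainder: -795u² - 13515u - 57240. Dividing through by -795 gives the monic gcd u² + 17u + 72.
Cancel u² + 17u + 72 from numerator and denominator to get the reduced form.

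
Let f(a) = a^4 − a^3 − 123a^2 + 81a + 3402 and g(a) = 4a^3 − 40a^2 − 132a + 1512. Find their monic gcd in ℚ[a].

Apply the Euclidean algorithm:
  a^4 − a^3 − 123a^2 + 81a + 3402 = ((1/4)a + 9/4)(4a^3 − 40a^2 − 132a + 1512) + (0)
Last nonzero remainder: 4a^3 − 40a^2 − 132a + 1512. Dividing through by 4 gives the monic gcd a^3 − 10a^2 − 33a + 378.

a^3 − 10a^2 − 33a + 378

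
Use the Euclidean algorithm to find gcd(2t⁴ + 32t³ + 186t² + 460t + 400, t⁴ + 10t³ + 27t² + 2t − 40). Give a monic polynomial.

t³ + 11t² + 38t + 40

By polynomial division,
  2t⁴ + 32t³ + 186t² + 460t + 400 = (2)(t⁴ + 10t³ + 27t² + 2t − 40) + (12t³ + 132t² + 456t + 480)
  t⁴ + 10t³ + 27t² + 2t − 40 = ((1/12)t − 1/12)(12t³ + 132t² + 456t + 480) + (0)
Last nonzero remainder: 12t³ + 132t² + 456t + 480. Dividing through by 12 gives the monic gcd t³ + 11t² + 38t + 40.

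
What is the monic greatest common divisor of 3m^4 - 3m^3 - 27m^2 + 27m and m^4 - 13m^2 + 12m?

Repeated division with remainder:
  3m^4 - 3m^3 - 27m^2 + 27m = (3)(m^4 - 13m^2 + 12m) + (-3m^3 + 12m^2 - 9m)
  m^4 - 13m^2 + 12m = (-(1/3)m - 4/3)(-3m^3 + 12m^2 - 9m) + (0)
Last nonzero remainder: -3m^3 + 12m^2 - 9m. Dividing through by -3 gives the monic gcd m^3 - 4m^2 + 3m.

m^3 - 4m^2 + 3m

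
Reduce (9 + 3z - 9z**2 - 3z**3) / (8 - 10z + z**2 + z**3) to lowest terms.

(-9 - 12z - 3z**2)/(-8 + 2z + z**2)

Repeated division with remainder:
  -3z**3 - 9z**2 + 3z + 9 = (-3)(z**3 + z**2 - 10z + 8) + (-6z**2 - 27z + 33)
  z**3 + z**2 - 10z + 8 = (-(1/6)z + 7/12)(-6z**2 - 27z + 33) + ((45/4)z - 45/4)
  -6z**2 - 27z + 33 = (-(8/15)z - 44/15)((45/4)z - 45/4) + (0)
Last nonzero remainder: (45/4)z - 45/4. Dividing through by 45/4 gives the monic gcd z - 1.
Cancel z - 1 from numerator and denominator to get the reduced form.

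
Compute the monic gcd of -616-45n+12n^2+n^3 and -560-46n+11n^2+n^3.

Euclidean algorithm in ℚ[n]:
  n^3+12n^2-45n-616 = (n^3+11n^2-46n-560) + (n^2+n-56)
  n^3+11n^2-46n-560 = (n+10)(n^2+n-56) + (0)
The last nonzero remainder n^2+n-56 is already monic.

-56+n+n^2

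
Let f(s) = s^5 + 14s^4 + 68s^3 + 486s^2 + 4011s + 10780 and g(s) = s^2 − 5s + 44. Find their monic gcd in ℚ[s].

s^2 − 5s + 44

Apply the Euclidean algorithm:
  s^5 + 14s^4 + 68s^3 + 486s^2 + 4011s + 10780 = (s^3 + 19s^2 + 119s + 245)(s^2 − 5s + 44) + (0)
The last nonzero remainder s^2 − 5s + 44 is already monic.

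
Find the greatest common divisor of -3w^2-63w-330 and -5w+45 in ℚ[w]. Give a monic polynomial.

1

Apply the Euclidean algorithm:
  -3w^2-63w-330 = ((3/5)w+18)(-5w+45) + (-1140)
  -5w+45 = ((1/228)w-3/76)(-1140) + (0)
The last nonzero remainder is the constant -1140, so the polynomials are coprime and gcd = 1.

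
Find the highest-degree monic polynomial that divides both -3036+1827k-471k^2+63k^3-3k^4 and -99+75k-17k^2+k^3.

Repeated division with remainder:
  -3k^4+63k^3-471k^2+1827k-3036 = (-3k+12)(k^3-17k^2+75k-99) + (-42k^2+630k-1848)
  k^3-17k^2+75k-99 = (-(1/42)k+1/21)(-42k^2+630k-1848) + (k-11)
  -42k^2+630k-1848 = (-42k+168)(k-11) + (0)
The last nonzero remainder k-11 is already monic.

-11+k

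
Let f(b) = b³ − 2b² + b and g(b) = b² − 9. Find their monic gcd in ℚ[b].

Repeated division with remainder:
  b³ − 2b² + b = (b − 2)(b² − 9) + (10b − 18)
  b² − 9 = ((1/10)b + 9/50)(10b − 18) + (−144/25)
  10b − 18 = (−(125/72)b + 25/8)(−144/25) + (0)
The last nonzero remainder is the constant −144/25, so the polynomials are coprime and gcd = 1.

1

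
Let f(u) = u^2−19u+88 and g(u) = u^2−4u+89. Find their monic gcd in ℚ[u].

1

By polynomial division,
  u^2−19u+88 = (u^2−4u+89) + (−15u−1)
  u^2−4u+89 = (−(1/15)u+61/225)(−15u−1) + (20086/225)
  −15u−1 = (−(3375/20086)u−225/20086)(20086/225) + (0)
The last nonzero remainder is the constant 20086/225, so the polynomials are coprime and gcd = 1.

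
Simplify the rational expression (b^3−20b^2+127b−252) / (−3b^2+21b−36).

(−b^2+16b−63)/(3b−9)

By polynomial division,
  b^3−20b^2+127b−252 = (−(1/3)b+13/3)(−3b^2+21b−36) + (24b−96)
  −3b^2+21b−36 = (−(1/8)b+3/8)(24b−96) + (0)
Last nonzero remainder: 24b−96. Dividing through by 24 gives the monic gcd b−4.
Cancel b−4 from numerator and denominator to get the reduced form.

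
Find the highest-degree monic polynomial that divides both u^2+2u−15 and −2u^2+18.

u−3

Repeated division with remainder:
  u^2+2u−15 = (−1/2)(−2u^2+18) + (2u−6)
  −2u^2+18 = (−u−3)(2u−6) + (0)
Last nonzero remainder: 2u−6. Dividing through by 2 gives the monic gcd u−3.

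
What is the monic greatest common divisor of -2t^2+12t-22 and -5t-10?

1

Euclidean algorithm in ℚ[t]:
  -2t^2+12t-22 = ((2/5)t-16/5)(-5t-10) + (-54)
  -5t-10 = ((5/54)t+5/27)(-54) + (0)
The last nonzero remainder is the constant -54, so the polynomials are coprime and gcd = 1.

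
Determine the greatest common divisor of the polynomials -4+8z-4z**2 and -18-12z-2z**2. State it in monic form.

By polynomial division,
  -4z**2+8z-4 = (2)(-2z**2-12z-18) + (32z+32)
  -2z**2-12z-18 = (-(1/16)z-5/16)(32z+32) + (-8)
  32z+32 = (-4z-4)(-8) + (0)
The last nonzero remainder is the constant -8, so the polynomials are coprime and gcd = 1.

1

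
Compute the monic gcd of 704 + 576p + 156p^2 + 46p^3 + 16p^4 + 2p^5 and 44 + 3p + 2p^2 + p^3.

44 + 3p + 2p^2 + p^3

By polynomial division,
  2p^5 + 16p^4 + 46p^3 + 156p^2 + 576p + 704 = (2p^2 + 12p + 16)(p^3 + 2p^2 + 3p + 44) + (0)
The last nonzero remainder p^3 + 2p^2 + 3p + 44 is already monic.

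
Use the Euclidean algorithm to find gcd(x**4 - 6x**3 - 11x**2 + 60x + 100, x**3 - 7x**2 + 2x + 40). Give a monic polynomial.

x**2 - 3x - 10

Apply the Euclidean algorithm:
  x**4 - 6x**3 - 11x**2 + 60x + 100 = (x + 1)(x**3 - 7x**2 + 2x + 40) + (-6x**2 + 18x + 60)
  x**3 - 7x**2 + 2x + 40 = (-(1/6)x + 2/3)(-6x**2 + 18x + 60) + (0)
Last nonzero remainder: -6x**2 + 18x + 60. Dividing through by -6 gives the monic gcd x**2 - 3x - 10.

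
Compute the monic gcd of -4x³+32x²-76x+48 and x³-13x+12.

Repeated division with remainder:
  -4x³+32x²-76x+48 = (-4)(x³-13x+12) + (32x²-128x+96)
  x³-13x+12 = ((1/32)x+1/8)(32x²-128x+96) + (0)
Last nonzero remainder: 32x²-128x+96. Dividing through by 32 gives the monic gcd x²-4x+3.

x²-4x+3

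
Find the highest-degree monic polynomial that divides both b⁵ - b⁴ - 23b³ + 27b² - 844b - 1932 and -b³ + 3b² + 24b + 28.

Euclidean algorithm in ℚ[b]:
  b⁵ - b⁴ - 23b³ + 27b² - 844b - 1932 = (-b² - 2b - 7)(-b³ + 3b² + 24b + 28) + (124b² - 620b - 1736)
  -b³ + 3b² + 24b + 28 = (-(1/124)b - 1/62)(124b² - 620b - 1736) + (0)
Last nonzero remainder: 124b² - 620b - 1736. Dividing through by 124 gives the monic gcd b² - 5b - 14.

b² - 5b - 14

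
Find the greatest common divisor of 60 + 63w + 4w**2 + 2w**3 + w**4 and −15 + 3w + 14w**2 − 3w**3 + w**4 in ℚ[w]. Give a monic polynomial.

Apply the Euclidean algorithm:
  w**4 + 2w**3 + 4w**2 + 63w + 60 = (w**4 − 3w**3 + 14w**2 + 3w − 15) + (5w**3 − 10w**2 + 60w + 75)
  w**4 − 3w**3 + 14w**2 + 3w − 15 = ((1/5)w − 1/5)(5w**3 − 10w**2 + 60w + 75) + (0)
Last nonzero remainder: 5w**3 − 10w**2 + 60w + 75. Dividing through by 5 gives the monic gcd w**3 − 2w**2 + 12w + 15.

15 + 12w − 2w**2 + w**3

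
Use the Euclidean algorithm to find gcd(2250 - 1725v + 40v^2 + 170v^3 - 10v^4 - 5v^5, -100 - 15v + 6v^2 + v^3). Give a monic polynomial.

25 + 10v + v^2

Euclidean algorithm in ℚ[v]:
  -5v^5 - 10v^4 + 170v^3 + 40v^2 - 1725v + 2250 = (-5v^2 + 20v - 25)(v^3 + 6v^2 - 15v - 100) + (-10v^2 - 100v - 250)
  v^3 + 6v^2 - 15v - 100 = (-(1/10)v + 2/5)(-10v^2 - 100v - 250) + (0)
Last nonzero remainder: -10v^2 - 100v - 250. Dividing through by -10 gives the monic gcd v^2 + 10v + 25.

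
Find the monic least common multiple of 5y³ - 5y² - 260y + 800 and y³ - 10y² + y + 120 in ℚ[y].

By polynomial division,
  5y³ - 5y² - 260y + 800 = (5)(y³ - 10y² + y + 120) + (45y² - 265y + 200)
  y³ - 10y² + y + 120 = ((1/45)y - 37/405)(45y² - 265y + 200) + (-(2240/81)y + 11200/81)
  45y² - 265y + 200 = (-(729/448)y + 81/56)(-(2240/81)y + 11200/81) + (0)
Last nonzero remainder: -(2240/81)y + 11200/81. Dividing through by -2240/81 gives the monic gcd y - 5.
Then lcm(f, g) = f·g / gcd(f, g); expanding and making the result monic gives the answer.

y⁵ - 6y⁴ - 71y³ + 444y² + 448y - 3840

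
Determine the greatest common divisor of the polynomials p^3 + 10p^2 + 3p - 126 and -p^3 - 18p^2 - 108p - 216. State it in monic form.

p + 6

Repeated division with remainder:
  p^3 + 10p^2 + 3p - 126 = (-1)(-p^3 - 18p^2 - 108p - 216) + (-8p^2 - 105p - 342)
  -p^3 - 18p^2 - 108p - 216 = ((1/8)p + 39/64)(-8p^2 - 105p - 342) + (-(81/64)p - 243/32)
  -8p^2 - 105p - 342 = ((512/81)p + 1216/27)(-(81/64)p - 243/32) + (0)
Last nonzero remainder: -(81/64)p - 243/32. Dividing through by -81/64 gives the monic gcd p + 6.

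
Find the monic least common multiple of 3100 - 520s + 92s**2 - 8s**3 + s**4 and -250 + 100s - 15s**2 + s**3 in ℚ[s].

Euclidean algorithm in ℚ[s]:
  s**4 - 8s**3 + 92s**2 - 520s + 3100 = (s + 7)(s**3 - 15s**2 + 100s - 250) + (97s**2 - 970s + 4850)
  s**3 - 15s**2 + 100s - 250 = ((1/97)s - 5/97)(97s**2 - 970s + 4850) + (0)
Last nonzero remainder: 97s**2 - 970s + 4850. Dividing through by 97 gives the monic gcd s**2 - 10s + 50.
Then lcm(f, g) = f·g / gcd(f, g); expanding and making the result monic gives the answer.

-15500 + 5700s - 980s**2 + 132s**3 - 13s**4 + s**5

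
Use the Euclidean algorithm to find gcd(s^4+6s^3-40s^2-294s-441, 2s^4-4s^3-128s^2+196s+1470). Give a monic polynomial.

s^3+3s^2-49s-147

Apply the Euclidean algorithm:
  s^4+6s^3-40s^2-294s-441 = (1/2)(2s^4-4s^3-128s^2+196s+1470) + (8s^3+24s^2-392s-1176)
  2s^4-4s^3-128s^2+196s+1470 = ((1/4)s-5/4)(8s^3+24s^2-392s-1176) + (0)
Last nonzero remainder: 8s^3+24s^2-392s-1176. Dividing through by 8 gives the monic gcd s^3+3s^2-49s-147.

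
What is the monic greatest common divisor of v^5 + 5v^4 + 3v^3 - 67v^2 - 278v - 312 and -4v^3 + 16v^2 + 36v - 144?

v^2 - v - 12

Apply the Euclidean algorithm:
  v^5 + 5v^4 + 3v^3 - 67v^2 - 278v - 312 = (-(1/4)v^2 - (9/4)v - 12)(-4v^3 + 16v^2 + 36v - 144) + (170v^2 - 170v - 2040)
  -4v^3 + 16v^2 + 36v - 144 = (-(2/85)v + 6/85)(170v^2 - 170v - 2040) + (0)
Last nonzero remainder: 170v^2 - 170v - 2040. Dividing through by 170 gives the monic gcd v^2 - v - 12.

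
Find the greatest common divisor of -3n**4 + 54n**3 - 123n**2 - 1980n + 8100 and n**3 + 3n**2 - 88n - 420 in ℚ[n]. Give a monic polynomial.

Euclidean algorithm in ℚ[n]:
  -3n**4 + 54n**3 - 123n**2 - 1980n + 8100 = (-3n + 63)(n**3 + 3n**2 - 88n - 420) + (-576n**2 + 2304n + 34560)
  n**3 + 3n**2 - 88n - 420 = (-(1/576)n - 7/576)(-576n**2 + 2304n + 34560) + (0)
Last nonzero remainder: -576n**2 + 2304n + 34560. Dividing through by -576 gives the monic gcd n**2 - 4n - 60.

n**2 - 4n - 60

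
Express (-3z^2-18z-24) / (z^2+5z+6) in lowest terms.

Repeated division with remainder:
  -3z^2-18z-24 = (-3)(z^2+5z+6) + (-3z-6)
  z^2+5z+6 = (-(1/3)z-1)(-3z-6) + (0)
Last nonzero remainder: -3z-6. Dividing through by -3 gives the monic gcd z+2.
Cancel z+2 from numerator and denominator to get the reduced form.

(-3z-12)/(z+3)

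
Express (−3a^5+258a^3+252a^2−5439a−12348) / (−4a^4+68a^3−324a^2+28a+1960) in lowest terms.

(3a^3+42a^2+183a+252)/(4a^2−12a−40)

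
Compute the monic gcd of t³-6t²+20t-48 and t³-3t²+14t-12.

Apply the Euclidean algorithm:
  t³-6t²+20t-48 = (t³-3t²+14t-12) + (-3t²+6t-36)
  t³-3t²+14t-12 = (-(1/3)t+1/3)(-3t²+6t-36) + (0)
Last nonzero remainder: -3t²+6t-36. Dividing through by -3 gives the monic gcd t²-2t+12.

t²-2t+12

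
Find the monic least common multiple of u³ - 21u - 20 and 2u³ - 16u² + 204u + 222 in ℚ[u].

By polynomial division,
  u³ - 21u - 20 = (1/2)(2u³ - 16u² + 204u + 222) + (8u² - 123u - 131)
  2u³ - 16u² + 204u + 222 = ((1/4)u + 59/32)(8u² - 123u - 131) + ((14833/32)u + 14833/32)
  8u² - 123u - 131 = ((256/14833)u - 4192/14833)((14833/32)u + 14833/32) + (0)
Last nonzero remainder: (14833/32)u + 14833/32. Dividing through by 14833/32 gives the monic gcd u + 1.
Then lcm(f, g) = f·g / gcd(f, g); expanding and making the result monic gives the answer.

u⁵ - 9u⁴ + 90u³ + 169u² - 2151u - 2220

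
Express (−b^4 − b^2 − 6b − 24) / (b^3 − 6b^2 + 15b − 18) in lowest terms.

(−b^2 − 3b − 4)/(b − 3)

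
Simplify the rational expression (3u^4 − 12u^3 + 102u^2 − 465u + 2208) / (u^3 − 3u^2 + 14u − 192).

Apply the Euclidean algorithm:
  3u^4 − 12u^3 + 102u^2 − 465u + 2208 = (3u − 3)(u^3 − 3u^2 + 14u − 192) + (51u^2 + 153u + 1632)
  u^3 − 3u^2 + 14u − 192 = ((1/51)u − 2/17)(51u^2 + 153u + 1632) + (0)
Last nonzero remainder: 51u^2 + 153u + 1632. Dividing through by 51 gives the monic gcd u^2 + 3u + 32.
Cancel u^2 + 3u + 32 from numerator and denominator to get the reduced form.

(3u^2 − 21u + 69)/(u − 6)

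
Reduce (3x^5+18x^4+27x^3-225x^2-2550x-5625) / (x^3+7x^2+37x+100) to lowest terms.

By polynomial division,
  3x^5+18x^4+27x^3-225x^2-2550x-5625 = (3x^2-3x-63)(x^3+7x^2+37x+100) + (27x^2+81x+675)
  x^3+7x^2+37x+100 = ((1/27)x+4/27)(27x^2+81x+675) + (0)
Last nonzero remainder: 27x^2+81x+675. Dividing through by 27 gives the monic gcd x^2+3x+25.
Cancel x^2+3x+25 from numerator and denominator to get the reduced form.

(3x^3+9x^2-75x-225)/(x+4)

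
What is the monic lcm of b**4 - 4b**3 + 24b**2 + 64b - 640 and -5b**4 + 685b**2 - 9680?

Repeated division with remainder:
  b**4 - 4b**3 + 24b**2 + 64b - 640 = (-1/5)(-5b**4 + 685b**2 - 9680) + (-4b**3 + 161b**2 + 64b - 2576)
  -5b**4 + 685b**2 - 9680 = ((5/4)b + 805/16)(-4b**3 + 161b**2 + 64b - 2576) + (-(119925/16)b**2 + 119925)
  -4b**3 + 161b**2 + 64b - 2576 = ((64/119925)b - 2576/119925)(-(119925/16)b**2 + 119925) + (0)
Last nonzero remainder: -(119925/16)b**2 + 119925. Dividing through by -119925/16 gives the monic gcd b**2 - 16.
Then lcm(f, g) = f·g / gcd(f, g); expanding and making the result monic gives the answer.

b**6 - 4b**5 - 97b**4 + 548b**3 - 3544b**2 - 7744b + 77440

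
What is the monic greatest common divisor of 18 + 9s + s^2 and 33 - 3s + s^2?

Apply the Euclidean algorithm:
  s^2 + 9s + 18 = (s^2 - 3s + 33) + (12s - 15)
  s^2 - 3s + 33 = ((1/12)s - 7/48)(12s - 15) + (493/16)
  12s - 15 = ((192/493)s - 240/493)(493/16) + (0)
The last nonzero remainder is the constant 493/16, so the polynomials are coprime and gcd = 1.

1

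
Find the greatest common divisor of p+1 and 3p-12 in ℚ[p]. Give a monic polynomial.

By polynomial division,
  p+1 = (1/3)(3p-12) + (5)
  3p-12 = ((3/5)p-12/5)(5) + (0)
The last nonzero remainder is the constant 5, so the polynomials are coprime and gcd = 1.

1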